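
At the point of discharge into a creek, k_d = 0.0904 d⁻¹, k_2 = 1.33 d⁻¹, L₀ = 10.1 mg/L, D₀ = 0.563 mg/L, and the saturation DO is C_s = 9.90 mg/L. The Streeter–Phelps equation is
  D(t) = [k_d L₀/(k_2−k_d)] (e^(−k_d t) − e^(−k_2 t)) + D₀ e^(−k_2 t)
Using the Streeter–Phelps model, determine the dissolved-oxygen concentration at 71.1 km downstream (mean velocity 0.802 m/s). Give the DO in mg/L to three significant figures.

Travel time t = x/v = 71.1 km / (0.802 m/s) = 71100 m / 0.802 m/s = 88650 s = 1.026 d.
k_d L₀/(k_2−k_d) = 0.0904×10.1/(1.33−0.0904) = 0.9130/1.240 = 0.7366 mg/L.
e^(−k_d t) = e^(−0.0904×1.026) = 0.9114; e^(−k_2 t) = e^(−1.33×1.026) = 0.2555.
D = 0.7366 × (0.9114 − 0.2555) + 0.563 × 0.2555 = 0.4831 + 0.1438 = 0.6270 mg/L.
DO = C_s − D = 9.90 − 0.6270 = 9.273 mg/L.

DO ≈ 9.27 mg/L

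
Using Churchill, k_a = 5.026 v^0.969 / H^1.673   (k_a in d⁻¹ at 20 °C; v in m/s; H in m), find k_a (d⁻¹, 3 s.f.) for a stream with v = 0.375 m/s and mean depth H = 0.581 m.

k_a = 5.026 × 0.375^0.969 / 0.581^1.673 = 5.026 × 0.3866 / 0.4032 = 4.819 d⁻¹.

k_a ≈ 4.82 d⁻¹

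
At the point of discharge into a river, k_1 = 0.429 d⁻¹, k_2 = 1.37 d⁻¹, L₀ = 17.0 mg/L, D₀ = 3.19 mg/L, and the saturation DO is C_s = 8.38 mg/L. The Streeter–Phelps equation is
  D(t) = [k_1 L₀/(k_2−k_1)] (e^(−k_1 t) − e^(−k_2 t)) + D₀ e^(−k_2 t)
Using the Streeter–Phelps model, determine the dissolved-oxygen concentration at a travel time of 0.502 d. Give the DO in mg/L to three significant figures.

k_1 L₀/(k_2−k_1) = 0.429×17.0/(1.37−0.429) = 7.293/0.9410 = 7.750 mg/L.
e^(−k_1 t) = e^(−0.429×0.5020) = 0.8063; e^(−k_2 t) = e^(−1.37×0.5020) = 0.5027.
D = 7.750 × (0.8063 − 0.5027) + 3.19 × 0.5027 = 2.353 + 1.604 = 3.956 mg/L.
DO = C_s − D = 8.38 − 3.956 = 4.424 mg/L.

DO ≈ 4.42 mg/L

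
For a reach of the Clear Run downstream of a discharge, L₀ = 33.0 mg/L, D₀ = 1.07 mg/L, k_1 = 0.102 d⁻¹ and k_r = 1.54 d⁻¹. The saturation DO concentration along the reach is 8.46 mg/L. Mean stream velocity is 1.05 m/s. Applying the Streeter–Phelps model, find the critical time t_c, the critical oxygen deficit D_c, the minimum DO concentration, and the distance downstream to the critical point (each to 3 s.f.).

t_c ≈ 1.46 d; D_c ≈ 1.88 mg/L; min DO ≈ 6.58 mg/L; x_c ≈ 133 km

At the critical point dD/dt = 0, so k_1 L₀ e^(−k_1 t) = k_r D. Substituting D(t) from the Streeter–Phelps equation and solving for t gives
t_c = ln[(k_r/k_1)(1 − D₀(k_r−k_1)/(k_1 L₀))] / (k_r−k_1).
Here k_r−k_1 = 1.438 d⁻¹ and 1 − D₀(k_r−k_1)/(k_1 L₀) = 1 − 1.07×1.438/(0.102×33.0) = 0.5429, so
t_c = ln(15.10 × 0.5429) / 1.438 = 2.104 / 1.438 = 1.463 d.
D_c = (k_1/k_r) L₀ e^(−k_1 t_c) = (0.102/1.54) × 33.0 × e^(−0.102×1.463) = 0.06623 × 33.0 × 0.8614 = 1.883 mg/L.
Minimum DO = C_s − D_c = 8.46 − 1.883 = 6.577 mg/L.
x_c = v t_c = 1.05 m/s × 1.463 d × 86400 s/d = 132700 m ≈ 133 km.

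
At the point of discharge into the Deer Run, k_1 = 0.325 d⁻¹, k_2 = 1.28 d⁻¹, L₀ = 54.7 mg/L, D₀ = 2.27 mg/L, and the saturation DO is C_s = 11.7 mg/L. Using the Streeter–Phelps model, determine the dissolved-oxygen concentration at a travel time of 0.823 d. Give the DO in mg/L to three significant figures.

DO ≈ 3.15 mg/L

k_1 L₀/(k_2−k_1) = 0.325×54.7/(1.28−0.325) = 17.78/0.9550 = 18.62 mg/L.
e^(−k_1 t) = e^(−0.325×0.8230) = 0.7653; e^(−k_2 t) = e^(−1.28×0.8230) = 0.3487.
D = 18.62 × (0.7653 − 0.3487) + 2.27 × 0.3487 = 7.755 + 0.7916 = 8.546 mg/L.
DO = C_s − D = 11.7 − 8.546 = 3.154 mg/L.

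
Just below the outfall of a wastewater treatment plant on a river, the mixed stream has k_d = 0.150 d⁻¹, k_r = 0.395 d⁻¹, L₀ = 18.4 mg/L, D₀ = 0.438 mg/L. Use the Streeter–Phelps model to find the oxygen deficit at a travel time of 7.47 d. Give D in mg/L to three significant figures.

D ≈ 3.11 mg/L

k_d L₀/(k_r−k_d) = 0.150×18.4/(0.395−0.150) = 2.760/0.2450 = 11.27 mg/L.
e^(−k_d t) = e^(−0.150×7.470) = 0.3261; e^(−k_r t) = e^(−0.395×7.470) = 0.05231.
D = 11.27 × (0.3261 − 0.05231) + 0.438 × 0.05231 = 3.085 + 0.02291 = 3.107 mg/L.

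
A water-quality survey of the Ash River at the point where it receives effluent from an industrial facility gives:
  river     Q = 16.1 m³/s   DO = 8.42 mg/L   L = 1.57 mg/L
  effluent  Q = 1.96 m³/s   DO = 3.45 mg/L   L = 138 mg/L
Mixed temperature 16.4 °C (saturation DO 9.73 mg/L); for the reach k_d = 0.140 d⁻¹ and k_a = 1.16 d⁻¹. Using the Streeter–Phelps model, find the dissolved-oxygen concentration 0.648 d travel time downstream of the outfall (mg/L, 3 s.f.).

DO ≈ 7.87 mg/L

Mixed DO = (16.1×8.42 + 1.96×3.45)/(16.1+1.96) = 142.3/18.06 = 7.881 mg/L.
Mixed L₀ = (16.1×1.57 + 1.96×138)/(18.06) = 295.8/18.06 = 16.38 mg/L.
Initial deficit D₀ = C_s − DO₀ = 9.73 − 7.881 = 1.849 mg/L.
D(0.648) = [0.140×16.38/(1.16−0.140)](e^(−0.140×0.648) − e^(−1.16×0.648)) + 1.849 e^(−1.16×0.648)
= 2.248 × (0.9133 − 0.4716) + 1.849 × 0.4716 = 1.865 mg/L.
DO = 9.73 − 1.865 = 7.865 mg/L.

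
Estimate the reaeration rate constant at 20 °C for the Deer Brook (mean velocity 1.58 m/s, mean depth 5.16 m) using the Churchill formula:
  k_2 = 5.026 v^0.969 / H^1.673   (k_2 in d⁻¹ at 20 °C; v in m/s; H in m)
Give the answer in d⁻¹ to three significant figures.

k_2 = 5.026 × 1.58^0.969 / 5.16^1.673 = 5.026 × 1.558 / 15.57 = 0.5029 d⁻¹.

k_2 ≈ 0.503 d⁻¹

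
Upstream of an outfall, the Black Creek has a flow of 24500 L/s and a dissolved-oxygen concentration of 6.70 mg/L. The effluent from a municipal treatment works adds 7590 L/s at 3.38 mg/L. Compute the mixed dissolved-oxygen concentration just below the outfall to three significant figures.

Flow-weighted mixing: C = (Q_r C_r + Q_w C_w)/(Q_r + Q_w)
= (24500×6.70 + 7590×3.38)/(24500 + 7590) = 189800/32090 = 5.915 mg/L.

5.91 mg/L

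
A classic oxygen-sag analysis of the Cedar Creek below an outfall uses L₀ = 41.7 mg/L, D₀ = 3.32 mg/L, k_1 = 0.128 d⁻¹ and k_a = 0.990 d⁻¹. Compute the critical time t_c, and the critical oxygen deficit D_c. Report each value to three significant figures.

With k_a/k_1 = 7.734 and 1 − D₀(k_a−k_1)/(k_1 L₀) = 0.4638,
t_c = ln(7.734 × 0.4638) / (0.990 − 0.128) = ln(3.587) / 0.8620 = 1.277/0.8620 = 1.482 d.
L(t_c) = L₀ e^(−k_1 t_c) = 41.7 × 0.8272 = 34.49 mg/L, and at the critical point k_a D_c = k_1 L, so D_c = (0.128/0.990) × 34.49 = 4.460 mg/L.

t_c ≈ 1.48 d; D_c ≈ 4.46 mg/L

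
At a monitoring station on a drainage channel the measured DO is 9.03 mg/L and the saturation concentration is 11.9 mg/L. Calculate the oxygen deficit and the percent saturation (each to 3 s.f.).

D ≈ 2.87 mg/L; 75.9 % saturation

D = C_s − C = 11.9 − 9.03 = 2.87 mg/L.
% saturation = 9.03/11.9 × 100 = 75.9 %.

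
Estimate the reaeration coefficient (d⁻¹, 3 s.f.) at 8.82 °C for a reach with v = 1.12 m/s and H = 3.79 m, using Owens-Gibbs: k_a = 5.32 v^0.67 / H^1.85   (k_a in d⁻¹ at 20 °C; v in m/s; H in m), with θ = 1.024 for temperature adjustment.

k_a(20) = 5.32 × 1.12^0.67 / 3.79^1.85 = 5.32 × 1.079 / 11.76 = 0.4880 d⁻¹.
k_a(8.82) = 0.4880 × 1.024^(8.82−20) = 0.4880 × 0.7671 = 0.3743 d⁻¹.

k_a ≈ 0.374 d⁻¹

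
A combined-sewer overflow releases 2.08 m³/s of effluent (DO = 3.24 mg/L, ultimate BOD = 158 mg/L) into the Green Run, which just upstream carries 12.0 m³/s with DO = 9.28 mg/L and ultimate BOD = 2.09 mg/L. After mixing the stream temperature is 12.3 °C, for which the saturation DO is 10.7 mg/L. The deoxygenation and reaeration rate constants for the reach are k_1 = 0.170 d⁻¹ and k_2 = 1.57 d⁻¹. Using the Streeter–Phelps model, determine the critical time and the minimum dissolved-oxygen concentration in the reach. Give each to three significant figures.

Mixed DO = (12.0×9.28 + 2.08×3.24)/(12.0+2.08) = 118.1/14.08 = 8.388 mg/L.
Mixed L₀ = (12.0×2.09 + 2.08×158)/(14.08) = 353.7/14.08 = 25.12 mg/L.
Initial deficit D₀ = C_s − DO₀ = 10.7 − 8.388 = 2.312 mg/L.
t_c = (1/1.400) ln[(1.57/0.170)(1 − 2.312×1.400/(0.170×25.12))] = 0.7143 × ln(2.235) = 0.5745 d.
D_c = (0.170/1.57) × 25.12 × e^(−0.170×0.5745) = 0.1083 × 25.12 × 0.9070 = 2.467 mg/L.
Minimum DO = 10.7 − 2.467 = 8.233 mg/L.

t_c ≈ 0.574 d; minimum DO ≈ 8.23 mg/L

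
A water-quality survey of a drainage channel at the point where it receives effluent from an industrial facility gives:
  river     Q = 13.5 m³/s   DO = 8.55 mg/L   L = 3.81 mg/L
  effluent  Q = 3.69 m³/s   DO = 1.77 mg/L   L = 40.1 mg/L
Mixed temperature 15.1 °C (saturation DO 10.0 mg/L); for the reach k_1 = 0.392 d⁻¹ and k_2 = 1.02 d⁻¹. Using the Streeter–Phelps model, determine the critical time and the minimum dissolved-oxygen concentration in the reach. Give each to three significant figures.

t_c ≈ 0.706 d; minimum DO ≈ 6.62 mg/L

Mixed DO = (13.5×8.55 + 3.69×1.77)/(13.5+3.69) = 122.0/17.19 = 7.095 mg/L.
Mixed L₀ = (13.5×3.81 + 3.69×40.1)/(17.19) = 199.4/17.19 = 11.60 mg/L.
Initial deficit D₀ = C_s − DO₀ = 10.0 − 7.095 = 2.905 mg/L.
t_c = (1/0.6280) ln[(1.02/0.392)(1 − 2.905×0.6280/(0.392×11.60))] = 1.592 × ln(1.558) = 0.7060 d.
D_c = (0.392/1.02) × 11.60 × e^(−0.392×0.7060) = 0.3843 × 11.60 × 0.7582 = 3.380 mg/L.
Minimum DO = 10.0 − 3.380 = 6.620 mg/L.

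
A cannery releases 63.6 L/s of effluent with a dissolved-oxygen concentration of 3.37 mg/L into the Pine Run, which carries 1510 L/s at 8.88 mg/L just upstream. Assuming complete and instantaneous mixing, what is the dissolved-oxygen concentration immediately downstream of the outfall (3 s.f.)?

Flow-weighted mixing: C = (Q_r C_r + Q_w C_w)/(Q_r + Q_w)
= (1510×8.88 + 63.6×3.37)/(1510 + 63.6) = 13620/1574 = 8.657 mg/L.

8.66 mg/L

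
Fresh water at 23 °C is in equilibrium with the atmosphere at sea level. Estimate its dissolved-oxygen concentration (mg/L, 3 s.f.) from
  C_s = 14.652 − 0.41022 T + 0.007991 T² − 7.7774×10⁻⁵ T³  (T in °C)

C_s = 14.652 − 0.41022×23 + 0.007991×23² − 7.7774×10⁻⁵×23³ = 8.498 mg/L.

C_s ≈ 8.50 mg/L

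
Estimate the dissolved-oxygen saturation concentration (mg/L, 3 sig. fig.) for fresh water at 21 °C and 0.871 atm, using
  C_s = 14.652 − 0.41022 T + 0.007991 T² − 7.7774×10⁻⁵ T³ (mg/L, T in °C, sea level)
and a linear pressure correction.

At sea level: C_s = 14.652 − 0.41022×21 + 0.007991×21² − 7.7774×10⁻⁵×21³ = 8.841 mg/L.
Pressure correction: C_s' = 8.841 × 0.871 = 7.701 mg/L.

C_s ≈ 7.70 mg/L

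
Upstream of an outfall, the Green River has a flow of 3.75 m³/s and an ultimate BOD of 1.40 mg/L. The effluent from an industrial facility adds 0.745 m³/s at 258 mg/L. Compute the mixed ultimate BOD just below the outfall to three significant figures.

Flow-weighted mixing: C = (Q_r C_r + Q_w C_w)/(Q_r + Q_w)
= (3.75×1.40 + 0.745×258)/(3.75 + 0.745) = 197.5/4.495 = 43.93 mg/L.

43.9 mg/L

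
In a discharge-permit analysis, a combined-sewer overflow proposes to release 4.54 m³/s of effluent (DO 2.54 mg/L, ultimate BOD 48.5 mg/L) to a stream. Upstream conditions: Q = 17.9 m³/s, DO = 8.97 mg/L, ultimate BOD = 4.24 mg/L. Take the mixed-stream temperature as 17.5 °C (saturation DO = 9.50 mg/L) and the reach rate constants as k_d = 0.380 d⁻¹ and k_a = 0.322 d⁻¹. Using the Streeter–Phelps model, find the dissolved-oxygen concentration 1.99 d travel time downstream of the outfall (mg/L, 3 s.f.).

DO ≈ 3.57 mg/L

Mixed DO = (17.9×8.97 + 4.54×2.54)/(17.9+4.54) = 172.1/22.44 = 7.669 mg/L.
Mixed L₀ = (17.9×4.24 + 4.54×48.5)/(22.44) = 296.1/22.44 = 13.19 mg/L.
Initial deficit D₀ = C_s − DO₀ = 9.50 − 7.669 = 1.831 mg/L.
D(1.99) = [0.380×13.19/(0.322−0.380)](e^(−0.380×1.99) − e^(−0.322×1.99)) + 1.831 e^(−0.322×1.99)
= -86.45 × (0.4694 − 0.5269) + 1.831 × 0.5269 = 5.930 mg/L.
DO = 9.50 − 5.930 = 3.570 mg/L.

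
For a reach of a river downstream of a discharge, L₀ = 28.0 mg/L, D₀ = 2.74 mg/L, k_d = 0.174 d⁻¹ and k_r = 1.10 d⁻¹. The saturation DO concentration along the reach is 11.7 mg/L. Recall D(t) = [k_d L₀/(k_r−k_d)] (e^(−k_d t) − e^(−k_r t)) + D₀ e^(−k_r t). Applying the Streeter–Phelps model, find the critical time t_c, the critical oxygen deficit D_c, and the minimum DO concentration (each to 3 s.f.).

t_c ≈ 1.20 d; D_c ≈ 3.60 mg/L; min DO ≈ 8.10 mg/L

t_c = [1/(k_r−k_d)] ln[(k_r/k_d)(1 − D₀(k_r−k_d)/(k_d L₀))]
= [1/(1.10−0.174)] ln[(1.10/0.174)(1 − 2.74×0.9260/(0.174×28.0))]
= (1/0.9260) ln[6.322 × 0.4792] = 1.080 × ln(3.030) = 1.080 × 1.108 = 1.197 d.
D_c = (k_d/k_r) L₀ e^(−k_d t_c) = (0.174/1.10) × 28.0 × e^(−0.174×1.197) = 0.1582 × 28.0 × 0.8120 = 3.596 mg/L.
Minimum DO = C_s − D_c = 11.7 − 3.596 = 8.104 mg/L.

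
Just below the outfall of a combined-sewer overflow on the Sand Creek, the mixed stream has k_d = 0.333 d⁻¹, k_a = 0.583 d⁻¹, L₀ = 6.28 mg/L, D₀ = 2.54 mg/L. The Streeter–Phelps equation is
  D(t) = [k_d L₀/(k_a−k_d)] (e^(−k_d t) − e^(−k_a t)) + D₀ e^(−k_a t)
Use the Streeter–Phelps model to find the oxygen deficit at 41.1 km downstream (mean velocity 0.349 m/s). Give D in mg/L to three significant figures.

Travel time t = x/v = 41.1 km / (0.349 m/s) = 41100 m / 0.349 m/s = 117800 s = 1.363 d.
k_d L₀/(k_a−k_d) = 0.333×6.28/(0.583−0.333) = 2.091/0.2500 = 8.365 mg/L.
e^(−k_d t) = e^(−0.333×1.363) = 0.6352; e^(−k_a t) = e^(−0.583×1.363) = 0.4517.
D = 8.365 × (0.6352 − 0.4517) + 2.54 × 0.4517 = 1.534 + 1.147 = 2.682 mg/L.

D ≈ 2.68 mg/L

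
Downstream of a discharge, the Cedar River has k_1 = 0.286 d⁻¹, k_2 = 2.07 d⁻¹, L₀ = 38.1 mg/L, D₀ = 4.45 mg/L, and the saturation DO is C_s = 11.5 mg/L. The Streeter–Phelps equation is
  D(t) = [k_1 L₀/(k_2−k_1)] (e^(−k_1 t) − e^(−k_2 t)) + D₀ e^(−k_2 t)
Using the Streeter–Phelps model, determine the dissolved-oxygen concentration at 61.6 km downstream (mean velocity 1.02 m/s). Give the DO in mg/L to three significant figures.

Travel time t = x/v = 61.6 km / (1.02 m/s) = 61600 m / 1.02 m/s = 60390 s = 0.6990 d.
k_1 L₀/(k_2−k_1) = 0.286×38.1/(2.07−0.286) = 10.90/1.784 = 6.108 mg/L.
e^(−k_1 t) = e^(−0.286×0.6990) = 0.8188; e^(−k_2 t) = e^(−2.07×0.6990) = 0.2353.
D = 6.108 × (0.8188 − 0.2353) + 4.45 × 0.2353 = 3.564 + 1.047 = 4.611 mg/L.
DO = C_s − D = 11.5 − 4.611 = 6.889 mg/L.

DO ≈ 6.89 mg/L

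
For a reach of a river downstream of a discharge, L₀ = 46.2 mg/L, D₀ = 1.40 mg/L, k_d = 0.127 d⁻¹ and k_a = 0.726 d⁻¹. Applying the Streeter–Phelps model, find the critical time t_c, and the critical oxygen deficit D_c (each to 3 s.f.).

t_c ≈ 2.65 d; D_c ≈ 5.77 mg/L

With k_a/k_d = 5.717 and 1 − D₀(k_a−k_d)/(k_d L₀) = 0.8571,
t_c = ln(5.717 × 0.8571) / (0.726 − 0.127) = ln(4.899) / 0.5990 = 1.589/0.5990 = 2.653 d.
D_c = (k_d/k_a) L₀ e^(−k_d t_c) = (0.127/0.726) × 46.2 × e^(−0.127×2.653) = 0.1749 × 46.2 × 0.7140 = 5.770 mg/L.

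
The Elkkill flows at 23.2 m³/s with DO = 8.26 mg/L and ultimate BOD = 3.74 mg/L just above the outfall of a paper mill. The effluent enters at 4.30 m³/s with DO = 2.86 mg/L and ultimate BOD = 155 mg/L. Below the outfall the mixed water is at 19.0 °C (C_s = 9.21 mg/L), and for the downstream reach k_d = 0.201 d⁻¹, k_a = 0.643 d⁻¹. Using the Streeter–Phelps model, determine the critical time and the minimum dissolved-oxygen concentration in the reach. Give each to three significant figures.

t_c ≈ 2.28 d; minimum DO ≈ 3.79 mg/L

Mixed DO = (23.2×8.26 + 4.30×2.86)/(23.2+4.30) = 203.9/27.50 = 7.416 mg/L.
Mixed L₀ = (23.2×3.74 + 4.30×155)/(27.50) = 753.3/27.50 = 27.39 mg/L.
Initial deficit D₀ = C_s − DO₀ = 9.21 − 7.416 = 1.794 mg/L.
t_c = (1/0.4420) ln[(0.643/0.201)(1 − 1.794×0.4420/(0.201×27.39))] = 2.262 × ln(2.738) = 2.279 d.
D_c = (0.201/0.643) × 27.39 × e^(−0.201×2.279) = 0.3126 × 27.39 × 0.6325 = 5.416 mg/L.
Minimum DO = 9.21 − 5.416 = 3.794 mg/L.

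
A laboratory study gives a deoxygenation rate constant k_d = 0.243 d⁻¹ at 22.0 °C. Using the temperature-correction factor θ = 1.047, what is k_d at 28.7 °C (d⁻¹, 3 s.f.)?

k_d ≈ 0.331 d⁻¹

k_d(T₂) = k_d(T₁) · θ^(T₂−T₁) = 0.243 × 1.047^(28.7−22.0)
= 0.243 × 1.047^6.70 = 0.243 × 1.360 = 0.3306 d⁻¹.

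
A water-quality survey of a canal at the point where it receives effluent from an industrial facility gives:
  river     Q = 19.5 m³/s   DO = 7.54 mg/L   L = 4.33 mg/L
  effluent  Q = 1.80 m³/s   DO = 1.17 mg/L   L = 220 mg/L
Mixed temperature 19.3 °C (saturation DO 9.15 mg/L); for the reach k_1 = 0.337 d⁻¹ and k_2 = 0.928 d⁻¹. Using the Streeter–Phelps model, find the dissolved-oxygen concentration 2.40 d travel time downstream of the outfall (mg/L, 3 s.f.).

Mixed DO = (19.5×7.54 + 1.80×1.17)/(19.5+1.80) = 149.1/21.30 = 7.002 mg/L.
Mixed L₀ = (19.5×4.33 + 1.80×220)/(21.30) = 480.4/21.30 = 22.56 mg/L.
Initial deficit D₀ = C_s − DO₀ = 9.15 − 7.002 = 2.148 mg/L.
D(2.40) = [0.337×22.56/(0.928−0.337)](e^(−0.337×2.40) − e^(−0.928×2.40)) + 2.148 e^(−0.928×2.40)
= 12.86 × (0.4454 − 0.1078) + 2.148 × 0.1078 = 4.573 mg/L.
DO = 9.15 − 4.573 = 4.577 mg/L.

DO ≈ 4.58 mg/L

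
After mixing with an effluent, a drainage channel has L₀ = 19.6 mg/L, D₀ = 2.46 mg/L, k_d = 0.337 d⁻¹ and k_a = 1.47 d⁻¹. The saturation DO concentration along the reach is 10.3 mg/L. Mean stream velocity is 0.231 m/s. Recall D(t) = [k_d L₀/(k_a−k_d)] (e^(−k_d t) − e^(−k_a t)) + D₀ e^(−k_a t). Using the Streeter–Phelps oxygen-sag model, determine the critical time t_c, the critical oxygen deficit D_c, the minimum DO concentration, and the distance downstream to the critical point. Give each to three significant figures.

With k_a/k_d = 4.362 and 1 − D₀(k_a−k_d)/(k_d L₀) = 0.5780,
t_c = ln(4.362 × 0.5780) / (1.47 − 0.337) = ln(2.521) / 1.133 = 0.9248/1.133 = 0.8162 d.
D_c = (k_d/k_a) L₀ e^(−k_d t_c) = (0.337/1.47) × 19.6 × e^(−0.337×0.8162) = 0.2293 × 19.6 × 0.7595 = 3.413 mg/L.
Minimum DO = C_s − D_c = 10.3 − 3.413 = 6.887 mg/L.
x_c = v t_c = 0.231 m/s × 0.8162 d × 86400 s/d = 16290 m ≈ 16.3 km.

t_c ≈ 0.816 d; D_c ≈ 3.41 mg/L; min DO ≈ 6.89 mg/L; x_c ≈ 16.3 km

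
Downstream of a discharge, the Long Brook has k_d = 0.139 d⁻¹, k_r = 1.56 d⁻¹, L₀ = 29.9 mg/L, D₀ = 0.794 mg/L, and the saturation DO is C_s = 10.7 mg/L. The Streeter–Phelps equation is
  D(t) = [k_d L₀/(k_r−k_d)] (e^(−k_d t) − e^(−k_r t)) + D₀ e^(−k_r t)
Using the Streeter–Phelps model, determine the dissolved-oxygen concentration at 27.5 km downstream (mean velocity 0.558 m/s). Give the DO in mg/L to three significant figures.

DO ≈ 8.87 mg/L

Travel time t = x/v = 27.5 km / (0.558 m/s) = 27500 m / 0.558 m/s = 49280 s = 0.5704 d.
k_d L₀/(k_r−k_d) = 0.139×29.9/(1.56−0.139) = 4.156/1.421 = 2.925 mg/L.
e^(−k_d t) = e^(−0.139×0.5704) = 0.9238; e^(−k_r t) = e^(−1.56×0.5704) = 0.4107.
D = 2.925 × (0.9238 − 0.4107) + 0.794 × 0.4107 = 1.501 + 0.3261 = 1.827 mg/L.
DO = C_s − D = 10.7 − 1.827 = 8.873 mg/L.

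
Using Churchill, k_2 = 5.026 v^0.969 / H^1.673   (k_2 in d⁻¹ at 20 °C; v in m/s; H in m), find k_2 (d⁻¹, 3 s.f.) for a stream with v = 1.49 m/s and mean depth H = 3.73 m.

k_2 ≈ 0.818 d⁻¹

k_2 = 5.026 × 1.49^0.969 / 3.73^1.673 = 5.026 × 1.472 / 9.046 = 0.8177 d⁻¹.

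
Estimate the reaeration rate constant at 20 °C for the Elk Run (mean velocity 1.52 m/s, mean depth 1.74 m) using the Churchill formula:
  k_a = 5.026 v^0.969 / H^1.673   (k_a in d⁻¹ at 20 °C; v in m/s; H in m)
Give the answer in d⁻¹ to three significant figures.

k_a ≈ 2.99 d⁻¹

k_a = 5.026 × 1.52^0.969 / 1.74^1.673 = 5.026 × 1.500 / 2.526 = 2.985 d⁻¹.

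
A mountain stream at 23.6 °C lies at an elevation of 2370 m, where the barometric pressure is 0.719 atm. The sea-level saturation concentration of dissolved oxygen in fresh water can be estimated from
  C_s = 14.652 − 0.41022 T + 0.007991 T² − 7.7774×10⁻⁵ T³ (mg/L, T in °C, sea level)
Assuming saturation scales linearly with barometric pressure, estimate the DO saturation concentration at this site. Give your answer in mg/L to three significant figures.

C_s ≈ 6.04 mg/L

At sea level: C_s = 14.652 − 0.41022×23.6 + 0.007991×23.6² − 7.7774×10⁻⁵×23.6³ = 8.399 mg/L.
Pressure correction: C_s' = 8.399 × 0.719 = 6.039 mg/L.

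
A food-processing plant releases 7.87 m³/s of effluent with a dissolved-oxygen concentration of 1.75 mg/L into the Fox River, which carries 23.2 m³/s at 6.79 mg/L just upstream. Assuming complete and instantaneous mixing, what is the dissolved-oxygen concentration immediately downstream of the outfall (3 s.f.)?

5.51 mg/L

Flow-weighted mixing: C = (Q_r C_r + Q_w C_w)/(Q_r + Q_w)
= (23.2×6.79 + 7.87×1.75)/(23.2 + 7.87) = 171.3/31.07 = 5.513 mg/L.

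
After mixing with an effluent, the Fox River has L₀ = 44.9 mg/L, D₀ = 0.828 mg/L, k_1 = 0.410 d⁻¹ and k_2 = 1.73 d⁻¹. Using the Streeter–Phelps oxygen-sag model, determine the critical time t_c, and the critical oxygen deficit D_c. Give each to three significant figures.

t_c ≈ 1.04 d; D_c ≈ 6.93 mg/L

With k_2/k_1 = 4.220 and 1 − D₀(k_2−k_1)/(k_1 L₀) = 0.9406,
t_c = ln(4.220 × 0.9406) / (1.73 − 0.410) = ln(3.969) / 1.320 = 1.379/1.320 = 1.044 d.
L(t_c) = L₀ e^(−k_1 t_c) = 44.9 × 0.6517 = 29.26 mg/L, and at the critical point k_2 D_c = k_1 L, so D_c = (0.410/1.73) × 29.26 = 6.935 mg/L.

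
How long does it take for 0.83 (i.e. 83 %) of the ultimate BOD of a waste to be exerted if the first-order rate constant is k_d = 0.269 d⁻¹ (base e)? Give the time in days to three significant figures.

y/L₀ = 1 − e^(−k_d t) = 0.83 ⇒ e^(−k_d t) = 0.170
t = −ln(0.170) / 0.269 = 1.772 / 0.269 = 6.587 d.

t ≈ 6.59 d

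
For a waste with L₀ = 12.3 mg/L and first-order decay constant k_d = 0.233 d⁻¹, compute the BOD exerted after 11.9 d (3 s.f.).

y ≈ 11.5 mg/L

y_t = L₀(1 − e^(−k_d t)) = 12.3 × (1 − e^(−0.233×11.9))
= 12.3 × (1 − 0.06249) = 12.3 × 0.9375 = 11.53 mg/L.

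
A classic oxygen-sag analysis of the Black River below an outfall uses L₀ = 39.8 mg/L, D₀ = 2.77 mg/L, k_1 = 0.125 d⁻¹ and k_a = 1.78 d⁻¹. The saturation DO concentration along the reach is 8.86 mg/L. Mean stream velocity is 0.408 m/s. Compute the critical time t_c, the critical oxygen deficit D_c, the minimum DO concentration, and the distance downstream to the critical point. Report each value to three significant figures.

t_c ≈ 0.0675 d; D_c ≈ 2.77 mg/L; min DO ≈ 6.09 mg/L; x_c ≈ 2.38 km

t_c = [1/(k_a−k_1)] ln[(k_a/k_1)(1 − D₀(k_a−k_1)/(k_1 L₀))]
= [1/(1.78−0.125)] ln[(1.78/0.125)(1 − 2.77×1.655/(0.125×39.8))]
= (1/1.655) ln[14.24 × 0.07852] = 0.6042 × ln(1.118) = 0.6042 × 0.1117 = 0.06748 d.
L(t_c) = L₀ e^(−k_1 t_c) = 39.8 × 0.9916 = 39.47 mg/L, and at the critical point k_a D_c = k_1 L, so D_c = (0.125/1.78) × 39.47 = 2.771 mg/L.
Minimum DO = C_s − D_c = 8.86 − 2.771 = 6.089 mg/L.
x_c = v t_c = 0.408 m/s × 0.06748 d × 86400 s/d = 2379 m ≈ 2.38 km.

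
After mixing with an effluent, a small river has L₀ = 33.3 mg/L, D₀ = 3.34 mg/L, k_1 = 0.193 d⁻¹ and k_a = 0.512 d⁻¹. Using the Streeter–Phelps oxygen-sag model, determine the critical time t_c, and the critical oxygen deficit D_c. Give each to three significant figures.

At the critical point dD/dt = 0, so k_1 L₀ e^(−k_1 t) = k_a D. Substituting D(t) from the Streeter–Phelps equation and solving for t gives
t_c = ln[(k_a/k_1)(1 − D₀(k_a−k_1)/(k_1 L₀))] / (k_a−k_1).
Here k_a−k_1 = 0.3190 d⁻¹ and 1 − D₀(k_a−k_1)/(k_1 L₀) = 1 − 3.34×0.3190/(0.193×33.3) = 0.8342, so
t_c = ln(2.653 × 0.8342) / 0.3190 = 0.7944 / 0.3190 = 2.490 d.
D_c = (k_1/k_a) L₀ e^(−k_1 t_c) = (0.193/0.512) × 33.3 × e^(−0.193×2.490) = 0.3770 × 33.3 × 0.6184 = 7.763 mg/L.

t_c ≈ 2.49 d; D_c ≈ 7.76 mg/L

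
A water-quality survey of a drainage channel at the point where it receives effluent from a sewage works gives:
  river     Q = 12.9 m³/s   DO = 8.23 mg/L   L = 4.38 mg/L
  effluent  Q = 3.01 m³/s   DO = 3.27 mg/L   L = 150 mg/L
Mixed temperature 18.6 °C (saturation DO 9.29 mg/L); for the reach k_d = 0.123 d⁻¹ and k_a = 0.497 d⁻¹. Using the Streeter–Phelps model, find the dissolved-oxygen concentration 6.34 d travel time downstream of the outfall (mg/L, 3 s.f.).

Mixed DO = (12.9×8.23 + 3.01×3.27)/(12.9+3.01) = 116.0/15.91 = 7.292 mg/L.
Mixed L₀ = (12.9×4.38 + 3.01×150)/(15.91) = 508.0/15.91 = 31.93 mg/L.
Initial deficit D₀ = C_s − DO₀ = 9.29 − 7.292 = 1.998 mg/L.
D(6.34) = [0.123×31.93/(0.497−0.123)](e^(−0.123×6.34) − e^(−0.497×6.34)) + 1.998 e^(−0.497×6.34)
= 10.50 × (0.4585 − 0.04281) + 1.998 × 0.04281 = 4.451 mg/L.
DO = 9.29 − 4.451 = 4.839 mg/L.

DO ≈ 4.84 mg/L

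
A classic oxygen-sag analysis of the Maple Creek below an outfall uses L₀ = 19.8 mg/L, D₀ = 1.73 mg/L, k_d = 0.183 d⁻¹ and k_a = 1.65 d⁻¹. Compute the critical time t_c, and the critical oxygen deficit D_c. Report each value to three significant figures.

At the critical point dD/dt = 0, so k_d L₀ e^(−k_d t) = k_a D. Substituting D(t) from the Streeter–Phelps equation and solving for t gives
t_c = ln[(k_a/k_d)(1 − D₀(k_a−k_d)/(k_d L₀))] / (k_a−k_d).
Here k_a−k_d = 1.467 d⁻¹ and 1 − D₀(k_a−k_d)/(k_d L₀) = 1 − 1.73×1.467/(0.183×19.8) = 0.2996, so
t_c = ln(9.016 × 0.2996) / 1.467 = 0.9937 / 1.467 = 0.6773 d.
D_c = (k_d/k_a) L₀ e^(−k_d t_c) = (0.183/1.65) × 19.8 × e^(−0.183×0.6773) = 0.1109 × 19.8 × 0.8834 = 1.940 mg/L.

t_c ≈ 0.677 d; D_c ≈ 1.94 mg/L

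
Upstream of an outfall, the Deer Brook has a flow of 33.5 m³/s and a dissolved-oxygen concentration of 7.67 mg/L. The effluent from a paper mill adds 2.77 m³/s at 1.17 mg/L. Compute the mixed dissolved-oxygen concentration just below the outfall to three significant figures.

7.17 mg/L

Flow-weighted mixing: C = (Q_r C_r + Q_w C_w)/(Q_r + Q_w)
= (33.5×7.67 + 2.77×1.17)/(33.5 + 2.77) = 260.2/36.27 = 7.174 mg/L.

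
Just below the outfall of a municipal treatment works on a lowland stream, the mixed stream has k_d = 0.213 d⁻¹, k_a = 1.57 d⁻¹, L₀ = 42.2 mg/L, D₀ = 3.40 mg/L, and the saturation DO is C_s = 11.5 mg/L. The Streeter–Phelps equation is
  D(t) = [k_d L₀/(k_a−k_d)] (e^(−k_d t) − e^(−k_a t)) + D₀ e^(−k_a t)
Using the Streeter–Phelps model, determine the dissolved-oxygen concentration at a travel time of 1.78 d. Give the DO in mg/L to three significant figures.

k_d L₀/(k_a−k_d) = 0.213×42.2/(1.57−0.213) = 8.989/1.357 = 6.624 mg/L.
e^(−k_d t) = e^(−0.213×1.780) = 0.6844; e^(−k_a t) = e^(−1.57×1.780) = 0.06114.
D = 6.624 × (0.6844 − 0.06114) + 3.40 × 0.06114 = 4.129 + 0.2079 = 4.337 mg/L.
DO = C_s − D = 11.5 − 4.337 = 7.163 mg/L.

DO ≈ 7.16 mg/L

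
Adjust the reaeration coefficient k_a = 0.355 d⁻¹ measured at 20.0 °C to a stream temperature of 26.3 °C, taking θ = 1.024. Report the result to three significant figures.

k_a ≈ 0.412 d⁻¹

k_a(T₂) = k_a(T₁) · θ^(T₂−T₁) = 0.355 × 1.024^(26.3−20.0)
= 0.355 × 1.024^6.30 = 0.355 × 1.161 = 0.4122 d⁻¹.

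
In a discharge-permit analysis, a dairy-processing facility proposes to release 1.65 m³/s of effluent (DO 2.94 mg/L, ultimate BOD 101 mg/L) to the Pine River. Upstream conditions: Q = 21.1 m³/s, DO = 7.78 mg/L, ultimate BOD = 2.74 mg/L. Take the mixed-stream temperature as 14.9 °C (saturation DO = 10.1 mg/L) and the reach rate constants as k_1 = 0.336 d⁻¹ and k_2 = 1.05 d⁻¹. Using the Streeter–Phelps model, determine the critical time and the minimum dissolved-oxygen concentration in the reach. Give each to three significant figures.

t_c ≈ 0.397 d; minimum DO ≈ 7.34 mg/L

Mixed DO = (21.1×7.78 + 1.65×2.94)/(21.1+1.65) = 169.0/22.75 = 7.429 mg/L.
Mixed L₀ = (21.1×2.74 + 1.65×101)/(22.75) = 224.5/22.75 = 9.867 mg/L.
Initial deficit D₀ = C_s − DO₀ = 10.1 − 7.429 = 2.671 mg/L.
t_c = (1/0.7140) ln[(1.05/0.336)(1 − 2.671×0.7140/(0.336×9.867))] = 1.401 × ln(1.327) = 0.3965 d.
D_c = (0.336/1.05) × 9.867 × e^(−0.336×0.3965) = 0.3200 × 9.867 × 0.8753 = 2.763 mg/L.
Minimum DO = 10.1 − 2.763 = 7.337 mg/L.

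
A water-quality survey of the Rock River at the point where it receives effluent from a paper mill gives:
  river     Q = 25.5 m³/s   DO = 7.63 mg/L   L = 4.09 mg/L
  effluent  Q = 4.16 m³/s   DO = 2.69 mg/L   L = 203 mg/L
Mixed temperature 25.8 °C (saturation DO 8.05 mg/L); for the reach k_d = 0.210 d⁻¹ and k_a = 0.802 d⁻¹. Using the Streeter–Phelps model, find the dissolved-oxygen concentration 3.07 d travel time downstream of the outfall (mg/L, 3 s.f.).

Mixed DO = (25.5×7.63 + 4.16×2.69)/(25.5+4.16) = 205.8/29.66 = 6.937 mg/L.
Mixed L₀ = (25.5×4.09 + 4.16×203)/(29.66) = 948.8/29.66 = 31.99 mg/L.
Initial deficit D₀ = C_s − DO₀ = 8.05 − 6.937 = 1.113 mg/L.
D(3.07) = [0.210×31.99/(0.802−0.210)](e^(−0.210×3.07) − e^(−0.802×3.07)) + 1.113 e^(−0.802×3.07)
= 11.35 × (0.5248 − 0.08525) + 1.113 × 0.08525 = 5.083 mg/L.
DO = 8.05 − 5.083 = 2.967 mg/L.

DO ≈ 2.97 mg/L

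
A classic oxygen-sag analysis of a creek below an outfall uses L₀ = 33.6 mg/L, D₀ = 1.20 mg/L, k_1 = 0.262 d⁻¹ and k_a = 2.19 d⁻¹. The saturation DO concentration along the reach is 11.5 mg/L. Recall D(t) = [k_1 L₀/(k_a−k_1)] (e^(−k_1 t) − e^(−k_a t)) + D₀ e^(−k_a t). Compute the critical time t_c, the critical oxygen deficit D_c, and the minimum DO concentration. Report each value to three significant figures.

t_c ≈ 0.943 d; D_c ≈ 3.14 mg/L; min DO ≈ 8.36 mg/L

With k_a/k_1 = 8.359 and 1 − D₀(k_a−k_1)/(k_1 L₀) = 0.7372,
t_c = ln(8.359 × 0.7372) / (2.19 − 0.262) = ln(6.162) / 1.928 = 1.818/1.928 = 0.9432 d.
D_c = (k_1/k_a) L₀ e^(−k_1 t_c) = (0.262/2.19) × 33.6 × e^(−0.262×0.9432) = 0.1196 × 33.6 × 0.7811 = 3.140 mg/L.
Minimum DO = C_s − D_c = 11.5 − 3.140 = 8.360 mg/L.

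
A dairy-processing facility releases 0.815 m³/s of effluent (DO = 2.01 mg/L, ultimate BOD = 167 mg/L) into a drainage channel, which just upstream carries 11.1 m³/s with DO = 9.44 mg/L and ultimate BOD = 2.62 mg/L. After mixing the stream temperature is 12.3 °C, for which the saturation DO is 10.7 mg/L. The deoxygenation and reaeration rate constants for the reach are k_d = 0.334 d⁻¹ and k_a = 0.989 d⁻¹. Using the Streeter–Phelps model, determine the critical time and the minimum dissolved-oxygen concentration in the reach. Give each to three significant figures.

Mixed DO = (11.1×9.44 + 0.815×2.01)/(11.1+0.815) = 106.4/11.91 = 8.932 mg/L.
Mixed L₀ = (11.1×2.62 + 0.815×167)/(11.91) = 165.2/11.91 = 13.86 mg/L.
Initial deficit D₀ = C_s − DO₀ = 10.7 − 8.932 = 1.768 mg/L.
t_c = (1/0.6550) ln[(0.989/0.334)(1 − 1.768×0.6550/(0.334×13.86))] = 1.527 × ln(2.220) = 1.218 d.
D_c = (0.334/0.989) × 13.86 × e^(−0.334×1.218) = 0.3377 × 13.86 × 0.6658 = 3.117 mg/L.
Minimum DO = 10.7 − 3.117 = 7.583 mg/L.

t_c ≈ 1.22 d; minimum DO ≈ 7.58 mg/L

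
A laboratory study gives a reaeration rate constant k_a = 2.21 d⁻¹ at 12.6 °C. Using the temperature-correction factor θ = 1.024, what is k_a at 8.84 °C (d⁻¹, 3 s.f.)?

k_a(T₂) = k_a(T₁) · θ^(T₂−T₁) = 2.21 × 1.024^(8.84−12.6)
= 2.21 × 1.024^-3.76 = 2.21 × 0.9147 = 2.021 d⁻¹.

k_a ≈ 2.02 d⁻¹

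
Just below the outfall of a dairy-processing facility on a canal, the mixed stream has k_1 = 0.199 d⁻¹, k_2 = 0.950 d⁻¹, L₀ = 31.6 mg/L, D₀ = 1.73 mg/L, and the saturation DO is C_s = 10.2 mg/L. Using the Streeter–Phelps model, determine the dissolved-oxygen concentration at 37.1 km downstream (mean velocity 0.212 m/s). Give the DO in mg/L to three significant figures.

DO ≈ 5.57 mg/L

Travel time t = x/v = 37.1 km / (0.212 m/s) = 37100 m / 0.212 m/s = 175000 s = 2.025 d.
k_1 L₀/(k_2−k_1) = 0.199×31.6/(0.950−0.199) = 6.288/0.7510 = 8.373 mg/L.
e^(−k_1 t) = e^(−0.199×2.025) = 0.6683; e^(−k_2 t) = e^(−0.950×2.025) = 0.1460.
D = 8.373 × (0.6683 − 0.1460) + 1.73 × 0.1460 = 4.373 + 0.2526 = 4.626 mg/L.
DO = C_s − D = 10.2 − 4.626 = 5.574 mg/L.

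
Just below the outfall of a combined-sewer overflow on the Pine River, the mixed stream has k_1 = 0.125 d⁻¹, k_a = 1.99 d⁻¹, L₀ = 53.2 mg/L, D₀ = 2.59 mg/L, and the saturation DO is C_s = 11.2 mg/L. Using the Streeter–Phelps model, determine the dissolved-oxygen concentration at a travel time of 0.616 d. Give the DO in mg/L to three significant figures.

DO ≈ 8.18 mg/L

k_1 L₀/(k_a−k_1) = 0.125×53.2/(1.99−0.125) = 6.650/1.865 = 3.566 mg/L.
e^(−k_1 t) = e^(−0.125×0.6160) = 0.9259; e^(−k_a t) = e^(−1.99×0.6160) = 0.2935.
D = 3.566 × (0.9259 − 0.2935) + 2.59 × 0.2935 = 2.255 + 0.7602 = 3.015 mg/L.
DO = C_s − D = 11.2 − 3.015 = 8.185 mg/L.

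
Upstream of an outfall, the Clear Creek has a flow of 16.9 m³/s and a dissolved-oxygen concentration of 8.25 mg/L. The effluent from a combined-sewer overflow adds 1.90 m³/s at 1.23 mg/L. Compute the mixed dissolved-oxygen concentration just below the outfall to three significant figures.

7.54 mg/L

Flow-weighted mixing: C = (Q_r C_r + Q_w C_w)/(Q_r + Q_w)
= (16.9×8.25 + 1.90×1.23)/(16.9 + 1.90) = 141.8/18.80 = 7.541 mg/L.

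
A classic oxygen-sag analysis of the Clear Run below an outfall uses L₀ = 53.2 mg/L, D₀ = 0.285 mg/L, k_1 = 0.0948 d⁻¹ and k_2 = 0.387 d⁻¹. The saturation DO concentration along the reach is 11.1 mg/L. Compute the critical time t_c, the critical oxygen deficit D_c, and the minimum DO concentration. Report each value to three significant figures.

t_c ≈ 4.76 d; D_c ≈ 8.30 mg/L; min DO ≈ 2.80 mg/L

With k_2/k_1 = 4.082 and 1 − D₀(k_2−k_1)/(k_1 L₀) = 0.9835,
t_c = ln(4.082 × 0.9835) / (0.387 − 0.0948) = ln(4.015) / 0.2922 = 1.390/0.2922 = 4.757 d.
D_c = (k_1/k_2) L₀ e^(−k_1 t_c) = (0.0948/0.387) × 53.2 × e^(−0.0948×4.757) = 0.2450 × 53.2 × 0.6370 = 8.302 mg/L.
Minimum DO = C_s − D_c = 11.1 − 8.302 = 2.798 mg/L.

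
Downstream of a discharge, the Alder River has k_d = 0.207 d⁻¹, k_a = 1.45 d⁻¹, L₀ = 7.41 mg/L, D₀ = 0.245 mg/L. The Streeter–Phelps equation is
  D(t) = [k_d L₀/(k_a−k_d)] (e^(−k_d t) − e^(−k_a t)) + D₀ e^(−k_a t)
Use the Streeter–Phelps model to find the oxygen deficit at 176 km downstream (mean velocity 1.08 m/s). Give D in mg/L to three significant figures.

D ≈ 0.771 mg/L

Travel time t = x/v = 176 km / (1.08 m/s) = 176000 m / 1.08 m/s = 163000 s = 1.886 d.
k_d L₀/(k_a−k_d) = 0.207×7.41/(1.45−0.207) = 1.534/1.243 = 1.234 mg/L.
e^(−k_d t) = e^(−0.207×1.886) = 0.6768; e^(−k_a t) = e^(−1.45×1.886) = 0.06490.
D = 1.234 × (0.6768 − 0.06490) + 0.245 × 0.06490 = 0.7550 + 0.01590 = 0.7709 mg/L.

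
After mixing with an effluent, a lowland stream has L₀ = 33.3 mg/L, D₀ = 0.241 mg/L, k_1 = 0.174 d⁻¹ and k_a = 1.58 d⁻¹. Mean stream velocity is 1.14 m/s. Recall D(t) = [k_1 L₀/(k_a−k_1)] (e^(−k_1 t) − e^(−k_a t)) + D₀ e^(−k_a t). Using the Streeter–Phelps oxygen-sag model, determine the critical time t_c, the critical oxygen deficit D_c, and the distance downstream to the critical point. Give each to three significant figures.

t_c ≈ 1.53 d; D_c ≈ 2.81 mg/L; x_c ≈ 150 km

With k_a/k_1 = 9.080 and 1 − D₀(k_a−k_1)/(k_1 L₀) = 0.9415,
t_c = ln(9.080 × 0.9415) / (1.58 − 0.174) = ln(8.549) / 1.406 = 2.146/1.406 = 1.526 d.
D_c = (k_1/k_a) L₀ e^(−k_1 t_c) = (0.174/1.58) × 33.3 × e^(−0.174×1.526) = 0.1101 × 33.3 × 0.7668 = 2.812 mg/L.
x_c = v t_c = 1.14 m/s × 1.526 d × 86400 s/d = 150300 m ≈ 150 km.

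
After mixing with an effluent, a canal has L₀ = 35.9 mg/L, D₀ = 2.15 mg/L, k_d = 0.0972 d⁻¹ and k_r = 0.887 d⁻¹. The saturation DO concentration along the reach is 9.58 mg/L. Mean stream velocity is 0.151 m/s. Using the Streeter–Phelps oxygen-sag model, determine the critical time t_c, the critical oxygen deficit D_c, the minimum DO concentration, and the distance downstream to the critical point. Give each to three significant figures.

t_c ≈ 1.96 d; D_c ≈ 3.25 mg/L; min DO ≈ 6.33 mg/L; x_c ≈ 25.5 km

t_c = [1/(k_r−k_d)] ln[(k_r/k_d)(1 − D₀(k_r−k_d)/(k_d L₀))]
= [1/(0.887−0.0972)] ln[(0.887/0.0972)(1 − 2.15×0.7898/(0.0972×35.9))]
= (1/0.7898) ln[9.126 × 0.5134] = 1.266 × ln(4.685) = 1.266 × 1.544 = 1.955 d.
L(t_c) = L₀ e^(−k_d t_c) = 35.9 × 0.8269 = 29.69 mg/L, and at the critical point k_r D_c = k_d L, so D_c = (0.0972/0.887) × 29.69 = 3.253 mg/L.
Minimum DO = C_s − D_c = 9.58 − 3.253 = 6.327 mg/L.
x_c = v t_c = 0.151 m/s × 1.955 d × 86400 s/d = 25510 m ≈ 25.5 km.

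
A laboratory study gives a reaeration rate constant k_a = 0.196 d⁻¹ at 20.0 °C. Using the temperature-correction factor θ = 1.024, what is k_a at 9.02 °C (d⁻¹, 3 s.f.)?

k_a(T₂) = k_a(T₁) · θ^(T₂−T₁) = 0.196 × 1.024^(9.02−20.0)
= 0.196 × 1.024^-11.0 = 0.196 × 0.7707 = 0.1511 d⁻¹.

k_a ≈ 0.151 d⁻¹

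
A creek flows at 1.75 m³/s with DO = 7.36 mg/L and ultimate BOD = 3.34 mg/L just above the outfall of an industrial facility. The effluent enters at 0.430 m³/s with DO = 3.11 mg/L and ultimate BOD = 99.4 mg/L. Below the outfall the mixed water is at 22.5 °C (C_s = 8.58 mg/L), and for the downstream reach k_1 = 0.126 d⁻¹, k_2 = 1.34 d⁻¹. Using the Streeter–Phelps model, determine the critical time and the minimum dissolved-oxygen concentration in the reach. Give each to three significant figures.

Mixed DO = (1.75×7.36 + 0.430×3.11)/(1.75+0.430) = 14.22/2.180 = 6.522 mg/L.
Mixed L₀ = (1.75×3.34 + 0.430×99.4)/(2.180) = 48.59/2.180 = 22.29 mg/L.
Initial deficit D₀ = C_s − DO₀ = 8.58 − 6.522 = 2.058 mg/L.
t_c = (1/1.214) ln[(1.34/0.126)(1 − 2.058×1.214/(0.126×22.29))] = 0.8237 × ln(1.172) = 0.1307 d.
D_c = (0.126/1.34) × 22.29 × e^(−0.126×0.1307) = 0.09403 × 22.29 × 0.9837 = 2.061 mg/L.
Minimum DO = 8.58 − 2.061 = 6.519 mg/L.

t_c ≈ 0.131 d; minimum DO ≈ 6.52 mg/L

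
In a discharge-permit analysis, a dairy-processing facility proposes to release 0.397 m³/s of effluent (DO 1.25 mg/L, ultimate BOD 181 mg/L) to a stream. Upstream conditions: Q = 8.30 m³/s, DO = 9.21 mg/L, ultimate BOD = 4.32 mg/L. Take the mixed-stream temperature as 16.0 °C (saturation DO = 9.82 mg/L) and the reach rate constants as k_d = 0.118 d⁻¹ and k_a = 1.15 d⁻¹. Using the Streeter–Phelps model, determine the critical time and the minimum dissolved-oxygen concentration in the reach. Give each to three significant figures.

t_c ≈ 1.08 d; minimum DO ≈ 8.70 mg/L

Mixed DO = (8.30×9.21 + 0.397×1.25)/(8.30+0.397) = 76.94/8.697 = 8.847 mg/L.
Mixed L₀ = (8.30×4.32 + 0.397×181)/(8.697) = 107.7/8.697 = 12.39 mg/L.
Initial deficit D₀ = C_s − DO₀ = 9.82 − 8.847 = 0.9734 mg/L.
t_c = (1/1.032) ln[(1.15/0.118)(1 − 0.9734×1.032/(0.118×12.39))] = 0.9690 × ln(3.047) = 1.080 d.
D_c = (0.118/1.15) × 12.39 × e^(−0.118×1.080) = 0.1026 × 12.39 × 0.8804 = 1.119 mg/L.
Minimum DO = 9.82 − 1.119 = 8.701 mg/L.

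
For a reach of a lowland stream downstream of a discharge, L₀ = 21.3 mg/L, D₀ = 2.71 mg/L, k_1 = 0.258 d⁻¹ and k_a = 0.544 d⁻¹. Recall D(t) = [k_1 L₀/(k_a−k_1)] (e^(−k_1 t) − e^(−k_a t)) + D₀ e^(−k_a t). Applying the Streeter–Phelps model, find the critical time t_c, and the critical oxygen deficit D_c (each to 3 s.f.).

t_c ≈ 2.08 d; D_c ≈ 5.91 mg/L

At the critical point dD/dt = 0, so k_1 L₀ e^(−k_1 t) = k_a D. Substituting D(t) from the Streeter–Phelps equation and solving for t gives
t_c = ln[(k_a/k_1)(1 − D₀(k_a−k_1)/(k_1 L₀))] / (k_a−k_1).
Here k_a−k_1 = 0.2860 d⁻¹ and 1 − D₀(k_a−k_1)/(k_1 L₀) = 1 − 2.71×0.2860/(0.258×21.3) = 0.8590, so
t_c = ln(2.109 × 0.8590) / 0.2860 = 0.5940 / 0.2860 = 2.077 d.
L(t_c) = L₀ e^(−k_1 t_c) = 21.3 × 0.5852 = 12.46 mg/L, and at the critical point k_a D_c = k_1 L, so D_c = (0.258/0.544) × 12.46 = 5.912 mg/L.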